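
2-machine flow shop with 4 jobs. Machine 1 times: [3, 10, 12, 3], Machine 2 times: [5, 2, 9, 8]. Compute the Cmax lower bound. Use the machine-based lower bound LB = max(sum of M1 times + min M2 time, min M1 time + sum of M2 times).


LB1 = sum(M1 times) + min(M2 times) = 28 + 2 = 30
LB2 = min(M1 times) + sum(M2 times) = 3 + 24 = 27
Lower bound = max(LB1, LB2) = max(30, 27) = 30

30


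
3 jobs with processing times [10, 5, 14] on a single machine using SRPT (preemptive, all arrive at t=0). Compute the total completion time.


Since all jobs arrive at t=0, SRPT equals SPT ordering.
SPT order: [5, 10, 14]
Completion times:
  Job 1: p=5, C=5
  Job 2: p=10, C=15
  Job 3: p=14, C=29
Total completion time = 5 + 15 + 29 = 49

49


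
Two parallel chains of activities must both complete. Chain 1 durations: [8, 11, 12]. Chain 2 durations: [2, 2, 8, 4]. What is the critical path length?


Path A total = 8 + 11 + 12 = 31
Path B total = 2 + 2 + 8 + 4 = 16
Critical path = longest path = max(31, 16) = 31

31


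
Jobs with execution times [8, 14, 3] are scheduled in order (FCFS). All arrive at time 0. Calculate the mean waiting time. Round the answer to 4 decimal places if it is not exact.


FCFS order (as given): [8, 14, 3]
Waiting times:
  Job 1: wait = 0
  Job 2: wait = 8
  Job 3: wait = 22
Sum of waiting times = 30
Average waiting time = 30/3 = 10.0

10.0


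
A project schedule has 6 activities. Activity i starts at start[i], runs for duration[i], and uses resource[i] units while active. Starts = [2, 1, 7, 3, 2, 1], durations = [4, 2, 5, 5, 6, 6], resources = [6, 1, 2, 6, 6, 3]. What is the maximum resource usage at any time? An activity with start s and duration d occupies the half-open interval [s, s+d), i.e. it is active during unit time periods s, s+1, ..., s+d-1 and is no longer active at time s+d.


Each activity i is active on [start_i, start_i + duration_i).
Compute total resource usage per time slot:
  t=0: active resources = [], total = 0
  t=1: active resources = [1, 3], total = 4
  t=2: active resources = [6, 1, 6, 3], total = 16
  t=3: active resources = [6, 6, 6, 3], total = 21
  t=4: active resources = [6, 6, 6, 3], total = 21
  t=5: active resources = [6, 6, 6, 3], total = 21
  t=6: active resources = [6, 6, 3], total = 15
  t=7: active resources = [2, 6, 6], total = 14
  t=8: active resources = [2], total = 2
  t=9: active resources = [2], total = 2
  t=10: active resources = [2], total = 2
  t=11: active resources = [2], total = 2
Peak resource demand = 21

21


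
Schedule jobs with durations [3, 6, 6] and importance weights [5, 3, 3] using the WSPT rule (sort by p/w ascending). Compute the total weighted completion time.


Compute p/w ratios and sort ascending (WSPT): [(3, 5), (6, 3), (6, 3)]
Compute weighted completion times:
  Job (p=3,w=5): C=3, w*C=5*3=15
  Job (p=6,w=3): C=9, w*C=3*9=27
  Job (p=6,w=3): C=15, w*C=3*15=45
Total weighted completion time = 87

87


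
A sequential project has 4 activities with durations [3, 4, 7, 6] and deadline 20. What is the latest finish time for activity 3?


LF(activity 3) = deadline - sum of successor durations
Successors: activities 4 through 4 with durations [6]
Sum of successor durations = 6
LF = 20 - 6 = 14

14


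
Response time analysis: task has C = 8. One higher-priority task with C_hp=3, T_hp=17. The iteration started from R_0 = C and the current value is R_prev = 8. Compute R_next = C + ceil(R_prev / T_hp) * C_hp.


R_next = C + ceil(R_prev / T_hp) * C_hp
ceil(8 / 17) = ceil(0.4706) = 1
Interference = 1 * 3 = 3
R_next = 8 + 3 = 11

11


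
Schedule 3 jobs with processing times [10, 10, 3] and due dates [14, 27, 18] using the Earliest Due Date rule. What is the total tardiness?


Sort by due date (EDD order): [(10, 14), (3, 18), (10, 27)]
Compute completion times and tardiness:
  Job 1: p=10, d=14, C=10, tardiness=max(0,10-14)=0
  Job 2: p=3, d=18, C=13, tardiness=max(0,13-18)=0
  Job 3: p=10, d=27, C=23, tardiness=max(0,23-27)=0
Total tardiness = 0

0


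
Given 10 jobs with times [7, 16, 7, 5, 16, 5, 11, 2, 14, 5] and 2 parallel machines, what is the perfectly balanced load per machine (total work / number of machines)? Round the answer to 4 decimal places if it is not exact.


Total processing time = 7 + 16 + 7 + 5 + 16 + 5 + 11 + 2 + 14 + 5 = 88
Number of machines = 2
Ideal balanced load = 88 / 2 = 44.0

44.0


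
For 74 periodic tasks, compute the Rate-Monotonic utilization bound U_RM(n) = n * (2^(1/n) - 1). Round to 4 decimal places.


Compute 2^(1/74) = 1.0094108601
Subtract 1: 1.0094108601 - 1 = 0.0094108601
Multiply by n: 74 * 0.0094108601 = 0.6964036474
Round to 4 dp: 0.6964

0.6964


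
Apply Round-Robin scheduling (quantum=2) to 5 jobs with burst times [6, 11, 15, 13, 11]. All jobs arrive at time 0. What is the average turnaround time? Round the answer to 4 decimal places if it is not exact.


Time quantum = 2
Execution trace:
  J1 runs 2 units, time = 2
  J2 runs 2 units, time = 4
  J3 runs 2 units, time = 6
  J4 runs 2 units, time = 8
  J5 runs 2 units, time = 10
  J1 runs 2 units, time = 12
  J2 runs 2 units, time = 14
  J3 runs 2 units, time = 16
  J4 runs 2 units, time = 18
  J5 runs 2 units, time = 20
  J1 runs 2 units, time = 22
  J2 runs 2 units, time = 24
  J3 runs 2 units, time = 26
  J4 runs 2 units, time = 28
  J5 runs 2 units, time = 30
  J2 runs 2 units, time = 32
  J3 runs 2 units, time = 34
  J4 runs 2 units, time = 36
  J5 runs 2 units, time = 38
  J2 runs 2 units, time = 40
  J3 runs 2 units, time = 42
  J4 runs 2 units, time = 44
  J5 runs 2 units, time = 46
  J2 runs 1 units, time = 47
  J3 runs 2 units, time = 49
  J4 runs 2 units, time = 51
  J5 runs 1 units, time = 52
  J3 runs 2 units, time = 54
  J4 runs 1 units, time = 55
  J3 runs 1 units, time = 56
Finish times: [22, 47, 56, 55, 52]
Average turnaround = 232/5 = 46.4

46.4


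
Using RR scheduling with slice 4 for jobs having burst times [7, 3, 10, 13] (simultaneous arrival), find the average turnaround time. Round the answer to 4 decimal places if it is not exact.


Time quantum = 4
Execution trace:
  J1 runs 4 units, time = 4
  J2 runs 3 units, time = 7
  J3 runs 4 units, time = 11
  J4 runs 4 units, time = 15
  J1 runs 3 units, time = 18
  J3 runs 4 units, time = 22
  J4 runs 4 units, time = 26
  J3 runs 2 units, time = 28
  J4 runs 4 units, time = 32
  J4 runs 1 units, time = 33
Finish times: [18, 7, 28, 33]
Average turnaround = 86/4 = 21.5

21.5


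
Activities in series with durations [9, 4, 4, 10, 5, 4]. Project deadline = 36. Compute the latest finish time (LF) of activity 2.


LF(activity 2) = deadline - sum of successor durations
Successors: activities 3 through 6 with durations [4, 10, 5, 4]
Sum of successor durations = 23
LF = 36 - 23 = 13

13


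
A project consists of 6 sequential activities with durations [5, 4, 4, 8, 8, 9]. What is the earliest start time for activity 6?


Activity 6 starts after activities 1 through 5 complete.
Predecessor durations: [5, 4, 4, 8, 8]
ES = 5 + 4 + 4 + 8 + 8 = 29

29


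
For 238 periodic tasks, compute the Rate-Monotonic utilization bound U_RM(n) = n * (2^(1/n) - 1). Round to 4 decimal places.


Compute 2^(1/238) = 1.0029166282
Subtract 1: 1.0029166282 - 1 = 0.0029166282
Multiply by n: 238 * 0.0029166282 = 0.6941575116
Round to 4 dp: 0.6942

0.6942


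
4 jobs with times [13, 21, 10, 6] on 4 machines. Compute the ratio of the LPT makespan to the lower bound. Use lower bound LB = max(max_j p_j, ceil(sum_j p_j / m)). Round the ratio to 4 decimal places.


LPT order: [21, 13, 10, 6]
Machine loads after assignment: [21, 13, 10, 6]
LPT makespan = 21
Lower bound = max(max_job, ceil(total/4)) = max(21, 13) = 21
Ratio = 21 / 21 = 1.0

1.0


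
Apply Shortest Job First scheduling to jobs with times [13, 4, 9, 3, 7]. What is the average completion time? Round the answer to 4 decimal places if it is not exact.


SJF order (ascending): [3, 4, 7, 9, 13]
Completion times:
  Job 1: burst=3, C=3
  Job 2: burst=4, C=7
  Job 3: burst=7, C=14
  Job 4: burst=9, C=23
  Job 5: burst=13, C=36
Average completion = 83/5 = 16.6

16.6


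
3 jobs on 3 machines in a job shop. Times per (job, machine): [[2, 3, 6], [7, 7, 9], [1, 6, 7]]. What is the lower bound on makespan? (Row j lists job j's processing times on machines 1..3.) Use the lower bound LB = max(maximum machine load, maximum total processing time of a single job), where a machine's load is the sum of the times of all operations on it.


Machine loads:
  Machine 1: 2 + 7 + 1 = 10
  Machine 2: 3 + 7 + 6 = 16
  Machine 3: 6 + 9 + 7 = 22
Max machine load = 22
Job totals:
  Job 1: 11
  Job 2: 23
  Job 3: 14
Max job total = 23
Lower bound = max(22, 23) = 23

23


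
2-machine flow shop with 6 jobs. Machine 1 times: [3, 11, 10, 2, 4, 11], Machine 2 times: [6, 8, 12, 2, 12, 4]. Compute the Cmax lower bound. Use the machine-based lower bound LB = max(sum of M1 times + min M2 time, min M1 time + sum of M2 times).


LB1 = sum(M1 times) + min(M2 times) = 41 + 2 = 43
LB2 = min(M1 times) + sum(M2 times) = 2 + 44 = 46
Lower bound = max(LB1, LB2) = max(43, 46) = 46

46


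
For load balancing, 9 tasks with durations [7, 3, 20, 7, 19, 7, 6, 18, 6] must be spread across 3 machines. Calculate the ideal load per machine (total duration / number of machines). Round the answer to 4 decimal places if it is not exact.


Total processing time = 7 + 3 + 20 + 7 + 19 + 7 + 6 + 18 + 6 = 93
Number of machines = 3
Ideal balanced load = 93 / 3 = 31.0

31.0


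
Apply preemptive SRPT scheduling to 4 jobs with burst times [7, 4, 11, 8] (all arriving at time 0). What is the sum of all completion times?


Since all jobs arrive at t=0, SRPT equals SPT ordering.
SPT order: [4, 7, 8, 11]
Completion times:
  Job 1: p=4, C=4
  Job 2: p=7, C=11
  Job 3: p=8, C=19
  Job 4: p=11, C=30
Total completion time = 4 + 11 + 19 + 30 = 64

64


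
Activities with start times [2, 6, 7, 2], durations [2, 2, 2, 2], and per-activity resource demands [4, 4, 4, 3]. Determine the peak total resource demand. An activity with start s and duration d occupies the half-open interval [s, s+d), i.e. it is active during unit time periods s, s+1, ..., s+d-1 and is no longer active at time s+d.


Each activity i is active on [start_i, start_i + duration_i).
Compute total resource usage per time slot:
  t=0: active resources = [], total = 0
  t=1: active resources = [], total = 0
  t=2: active resources = [4, 3], total = 7
  t=3: active resources = [4, 3], total = 7
  t=4: active resources = [], total = 0
  t=5: active resources = [], total = 0
  t=6: active resources = [4], total = 4
  t=7: active resources = [4, 4], total = 8
  t=8: active resources = [4], total = 4
Peak resource demand = 8

8


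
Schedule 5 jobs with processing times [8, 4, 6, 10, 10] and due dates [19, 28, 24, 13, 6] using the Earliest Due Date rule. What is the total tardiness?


Sort by due date (EDD order): [(10, 6), (10, 13), (8, 19), (6, 24), (4, 28)]
Compute completion times and tardiness:
  Job 1: p=10, d=6, C=10, tardiness=max(0,10-6)=4
  Job 2: p=10, d=13, C=20, tardiness=max(0,20-13)=7
  Job 3: p=8, d=19, C=28, tardiness=max(0,28-19)=9
  Job 4: p=6, d=24, C=34, tardiness=max(0,34-24)=10
  Job 5: p=4, d=28, C=38, tardiness=max(0,38-28)=10
Total tardiness = 40

40


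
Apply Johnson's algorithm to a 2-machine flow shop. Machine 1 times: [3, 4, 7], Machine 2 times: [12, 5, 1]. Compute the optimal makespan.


Apply Johnson's rule:
  Group 1 (a <= b): [(1, 3, 12), (2, 4, 5)]
  Group 2 (a > b): [(3, 7, 1)]
Optimal job order: [1, 2, 3]
Schedule:
  Job 1: M1 done at 3, M2 done at 15
  Job 2: M1 done at 7, M2 done at 20
  Job 3: M1 done at 14, M2 done at 21
Makespan = 21

21


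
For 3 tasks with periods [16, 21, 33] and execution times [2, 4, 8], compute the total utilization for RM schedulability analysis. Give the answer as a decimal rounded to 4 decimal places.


Compute individual utilizations (exact fractions):
  Task 1: C/T = 2/16 = 1/8 (approx. 0.125)
  Task 2: C/T = 4/21 (approx. 0.1905)
  Task 3: C/T = 8/33 (approx. 0.2424)
Total utilization U = 1/8 + 4/21 + 8/33 = 1031/1848
Rounded to 4 decimal places: U = 0.5579
RM (Liu & Layland) bound for 3 tasks = 0.779763; compare with U = 1031/1848 (approx. 0.557900)
U <= bound, so schedulable by RM sufficient condition.

0.5579


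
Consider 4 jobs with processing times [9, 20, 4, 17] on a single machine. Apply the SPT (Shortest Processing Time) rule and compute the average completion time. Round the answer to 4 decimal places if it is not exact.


Sort jobs by processing time (SPT order): [4, 9, 17, 20]
Compute completion times sequentially:
  Job 1: processing = 4, completes at 4
  Job 2: processing = 9, completes at 13
  Job 3: processing = 17, completes at 30
  Job 4: processing = 20, completes at 50
Sum of completion times = 97
Average completion time = 97/4 = 24.25

24.25


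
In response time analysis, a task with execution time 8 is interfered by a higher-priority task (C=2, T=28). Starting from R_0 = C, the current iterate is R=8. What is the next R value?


R_next = C + ceil(R_prev / T_hp) * C_hp
ceil(8 / 28) = ceil(0.2857) = 1
Interference = 1 * 2 = 2
R_next = 8 + 2 = 10

10


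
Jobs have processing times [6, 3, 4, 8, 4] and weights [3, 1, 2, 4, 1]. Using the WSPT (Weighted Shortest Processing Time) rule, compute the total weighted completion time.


Compute p/w ratios and sort ascending (WSPT): [(6, 3), (4, 2), (8, 4), (3, 1), (4, 1)]
Compute weighted completion times:
  Job (p=6,w=3): C=6, w*C=3*6=18
  Job (p=4,w=2): C=10, w*C=2*10=20
  Job (p=8,w=4): C=18, w*C=4*18=72
  Job (p=3,w=1): C=21, w*C=1*21=21
  Job (p=4,w=1): C=25, w*C=1*25=25
Total weighted completion time = 156

156


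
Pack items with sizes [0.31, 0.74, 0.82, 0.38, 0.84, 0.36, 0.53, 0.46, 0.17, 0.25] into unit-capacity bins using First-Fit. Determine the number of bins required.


Place items sequentially using First-Fit:
  Item 0.31 -> new Bin 1
  Item 0.74 -> new Bin 2
  Item 0.82 -> new Bin 3
  Item 0.38 -> Bin 1 (now 0.69)
  Item 0.84 -> new Bin 4
  Item 0.36 -> new Bin 5
  Item 0.53 -> Bin 5 (now 0.89)
  Item 0.46 -> new Bin 6
  Item 0.17 -> Bin 1 (now 0.86)
  Item 0.25 -> Bin 2 (now 0.99)
Total bins used = 6

6


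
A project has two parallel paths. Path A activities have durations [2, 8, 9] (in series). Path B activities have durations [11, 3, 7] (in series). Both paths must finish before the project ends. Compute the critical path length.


Path A total = 2 + 8 + 9 = 19
Path B total = 11 + 3 + 7 = 21
Critical path = longest path = max(19, 21) = 21

21


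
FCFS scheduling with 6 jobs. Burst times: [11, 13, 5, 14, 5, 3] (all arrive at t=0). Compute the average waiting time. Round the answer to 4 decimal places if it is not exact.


FCFS order (as given): [11, 13, 5, 14, 5, 3]
Waiting times:
  Job 1: wait = 0
  Job 2: wait = 11
  Job 3: wait = 24
  Job 4: wait = 29
  Job 5: wait = 43
  Job 6: wait = 48
Sum of waiting times = 155
Average waiting time = 155/6 = 25.8333

25.8333


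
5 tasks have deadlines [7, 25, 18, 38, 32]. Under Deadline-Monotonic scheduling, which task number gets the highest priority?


Sort tasks by relative deadline (ascending):
  Task 1: deadline = 7
  Task 3: deadline = 18
  Task 2: deadline = 25
  Task 5: deadline = 32
  Task 4: deadline = 38
Priority order (highest first): [1, 3, 2, 5, 4]
Highest priority task = 1

1


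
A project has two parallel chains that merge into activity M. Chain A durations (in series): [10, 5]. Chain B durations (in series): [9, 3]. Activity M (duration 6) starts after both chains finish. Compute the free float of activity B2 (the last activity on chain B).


ES(B2) = sum of predecessors on chain B = 9
EF(B2) = ES + duration = 9 + 3 = 12
Successor of B2 is M. ES(M) = max(sum(A), sum(B)) = max(15, 12) = 15
Free float = ES(successor) - EF(current) = 15 - 12 = 3

3


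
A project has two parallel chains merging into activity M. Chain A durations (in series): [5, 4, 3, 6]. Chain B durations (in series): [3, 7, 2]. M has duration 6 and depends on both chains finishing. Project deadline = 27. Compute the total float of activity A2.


Forward pass: ES(A2) = sum of predecessors on chain A = 5
EF = ES + duration = 5 + 4 = 9
Backward pass: LF(M) = deadline = 27; LS(M) = 27 - 6 = 21
LF(A2) = LS(M) - sum(successors on chain A) = 21 - 9 = 12
LS = LF - duration = 12 - 4 = 8
Total float = LS - ES = 8 - 5 = 3

3


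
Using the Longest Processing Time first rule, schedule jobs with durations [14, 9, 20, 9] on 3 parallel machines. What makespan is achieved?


Sort jobs in decreasing order (LPT): [20, 14, 9, 9]
Assign each job to the least loaded machine:
  Machine 1: jobs [20], load = 20
  Machine 2: jobs [14], load = 14
  Machine 3: jobs [9, 9], load = 18
Makespan = max load = 20

20


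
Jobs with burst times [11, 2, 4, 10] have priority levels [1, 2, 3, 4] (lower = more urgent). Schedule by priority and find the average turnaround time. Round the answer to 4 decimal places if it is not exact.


Sort by priority (ascending = highest first):
Order: [(1, 11), (2, 2), (3, 4), (4, 10)]
Completion times:
  Priority 1, burst=11, C=11
  Priority 2, burst=2, C=13
  Priority 3, burst=4, C=17
  Priority 4, burst=10, C=27
Average turnaround = 68/4 = 17.0

17.0


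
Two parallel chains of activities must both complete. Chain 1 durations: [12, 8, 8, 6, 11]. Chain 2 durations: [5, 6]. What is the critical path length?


Path A total = 12 + 8 + 8 + 6 + 11 = 45
Path B total = 5 + 6 = 11
Critical path = longest path = max(45, 11) = 45

45


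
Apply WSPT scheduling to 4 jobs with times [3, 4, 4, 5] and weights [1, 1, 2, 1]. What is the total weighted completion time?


Compute p/w ratios and sort ascending (WSPT): [(4, 2), (3, 1), (4, 1), (5, 1)]
Compute weighted completion times:
  Job (p=4,w=2): C=4, w*C=2*4=8
  Job (p=3,w=1): C=7, w*C=1*7=7
  Job (p=4,w=1): C=11, w*C=1*11=11
  Job (p=5,w=1): C=16, w*C=1*16=16
Total weighted completion time = 42

42


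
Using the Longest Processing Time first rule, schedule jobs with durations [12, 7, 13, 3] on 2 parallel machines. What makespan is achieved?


Sort jobs in decreasing order (LPT): [13, 12, 7, 3]
Assign each job to the least loaded machine:
  Machine 1: jobs [13, 3], load = 16
  Machine 2: jobs [12, 7], load = 19
Makespan = max load = 19

19


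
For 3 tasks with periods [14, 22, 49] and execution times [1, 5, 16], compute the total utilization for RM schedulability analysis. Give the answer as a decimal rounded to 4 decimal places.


Compute individual utilizations (exact fractions):
  Task 1: C/T = 1/14 (approx. 0.0714)
  Task 2: C/T = 5/22 (approx. 0.2273)
  Task 3: C/T = 16/49 (approx. 0.3265)
Total utilization U = 1/14 + 5/22 + 16/49 = 337/539
Rounded to 4 decimal places: U = 0.6252
RM (Liu & Layland) bound for 3 tasks = 0.779763; compare with U = 337/539 (approx. 0.625232)
U <= bound, so schedulable by RM sufficient condition.

0.6252


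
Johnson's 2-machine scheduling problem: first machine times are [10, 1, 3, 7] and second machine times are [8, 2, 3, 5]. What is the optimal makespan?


Apply Johnson's rule:
  Group 1 (a <= b): [(2, 1, 2), (3, 3, 3)]
  Group 2 (a > b): [(1, 10, 8), (4, 7, 5)]
Optimal job order: [2, 3, 1, 4]
Schedule:
  Job 2: M1 done at 1, M2 done at 3
  Job 3: M1 done at 4, M2 done at 7
  Job 1: M1 done at 14, M2 done at 22
  Job 4: M1 done at 21, M2 done at 27
Makespan = 27

27


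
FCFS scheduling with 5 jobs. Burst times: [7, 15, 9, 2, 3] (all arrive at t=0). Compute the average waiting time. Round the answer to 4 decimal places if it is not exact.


FCFS order (as given): [7, 15, 9, 2, 3]
Waiting times:
  Job 1: wait = 0
  Job 2: wait = 7
  Job 3: wait = 22
  Job 4: wait = 31
  Job 5: wait = 33
Sum of waiting times = 93
Average waiting time = 93/5 = 18.6

18.6


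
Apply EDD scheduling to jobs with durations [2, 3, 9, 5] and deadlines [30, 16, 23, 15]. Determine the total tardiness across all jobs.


Sort by due date (EDD order): [(5, 15), (3, 16), (9, 23), (2, 30)]
Compute completion times and tardiness:
  Job 1: p=5, d=15, C=5, tardiness=max(0,5-15)=0
  Job 2: p=3, d=16, C=8, tardiness=max(0,8-16)=0
  Job 3: p=9, d=23, C=17, tardiness=max(0,17-23)=0
  Job 4: p=2, d=30, C=19, tardiness=max(0,19-30)=0
Total tardiness = 0

0


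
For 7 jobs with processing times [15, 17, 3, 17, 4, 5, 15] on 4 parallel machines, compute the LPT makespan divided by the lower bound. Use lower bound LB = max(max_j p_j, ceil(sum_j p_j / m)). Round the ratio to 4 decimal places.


LPT order: [17, 17, 15, 15, 5, 4, 3]
Machine loads after assignment: [20, 17, 20, 19]
LPT makespan = 20
Lower bound = max(max_job, ceil(total/4)) = max(17, 19) = 19
Ratio = 20 / 19 = 1.0526

1.0526


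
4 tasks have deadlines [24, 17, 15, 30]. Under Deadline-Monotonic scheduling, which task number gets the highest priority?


Sort tasks by relative deadline (ascending):
  Task 3: deadline = 15
  Task 2: deadline = 17
  Task 1: deadline = 24
  Task 4: deadline = 30
Priority order (highest first): [3, 2, 1, 4]
Highest priority task = 3

3


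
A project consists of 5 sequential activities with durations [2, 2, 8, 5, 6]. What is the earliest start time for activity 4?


Activity 4 starts after activities 1 through 3 complete.
Predecessor durations: [2, 2, 8]
ES = 2 + 2 + 8 = 12

12


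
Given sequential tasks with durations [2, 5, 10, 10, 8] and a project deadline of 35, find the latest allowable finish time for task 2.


LF(activity 2) = deadline - sum of successor durations
Successors: activities 3 through 5 with durations [10, 10, 8]
Sum of successor durations = 28
LF = 35 - 28 = 7

7


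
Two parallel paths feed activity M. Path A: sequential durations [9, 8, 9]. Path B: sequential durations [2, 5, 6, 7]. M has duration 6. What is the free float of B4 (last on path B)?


ES(B4) = sum of predecessors on chain B = 13
EF(B4) = ES + duration = 13 + 7 = 20
Successor of B4 is M. ES(M) = max(sum(A), sum(B)) = max(26, 20) = 26
Free float = ES(successor) - EF(current) = 26 - 20 = 6

6


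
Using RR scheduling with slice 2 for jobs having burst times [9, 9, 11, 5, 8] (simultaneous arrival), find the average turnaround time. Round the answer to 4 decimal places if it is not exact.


Time quantum = 2
Execution trace:
  J1 runs 2 units, time = 2
  J2 runs 2 units, time = 4
  J3 runs 2 units, time = 6
  J4 runs 2 units, time = 8
  J5 runs 2 units, time = 10
  J1 runs 2 units, time = 12
  J2 runs 2 units, time = 14
  J3 runs 2 units, time = 16
  J4 runs 2 units, time = 18
  J5 runs 2 units, time = 20
  J1 runs 2 units, time = 22
  J2 runs 2 units, time = 24
  J3 runs 2 units, time = 26
  J4 runs 1 units, time = 27
  J5 runs 2 units, time = 29
  J1 runs 2 units, time = 31
  J2 runs 2 units, time = 33
  J3 runs 2 units, time = 35
  J5 runs 2 units, time = 37
  J1 runs 1 units, time = 38
  J2 runs 1 units, time = 39
  J3 runs 2 units, time = 41
  J3 runs 1 units, time = 42
Finish times: [38, 39, 42, 27, 37]
Average turnaround = 183/5 = 36.6

36.6


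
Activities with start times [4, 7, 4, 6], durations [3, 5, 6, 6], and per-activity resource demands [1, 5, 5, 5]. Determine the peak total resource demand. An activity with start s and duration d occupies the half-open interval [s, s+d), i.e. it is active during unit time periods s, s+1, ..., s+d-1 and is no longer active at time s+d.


Each activity i is active on [start_i, start_i + duration_i).
Compute total resource usage per time slot:
  t=0: active resources = [], total = 0
  t=1: active resources = [], total = 0
  t=2: active resources = [], total = 0
  t=3: active resources = [], total = 0
  t=4: active resources = [1, 5], total = 6
  t=5: active resources = [1, 5], total = 6
  t=6: active resources = [1, 5, 5], total = 11
  t=7: active resources = [5, 5, 5], total = 15
  t=8: active resources = [5, 5, 5], total = 15
  t=9: active resources = [5, 5, 5], total = 15
  t=10: active resources = [5, 5], total = 10
  t=11: active resources = [5, 5], total = 10
Peak resource demand = 15

15


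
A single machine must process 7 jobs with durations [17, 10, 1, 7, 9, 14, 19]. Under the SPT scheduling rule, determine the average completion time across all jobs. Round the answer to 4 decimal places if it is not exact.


Sort jobs by processing time (SPT order): [1, 7, 9, 10, 14, 17, 19]
Compute completion times sequentially:
  Job 1: processing = 1, completes at 1
  Job 2: processing = 7, completes at 8
  Job 3: processing = 9, completes at 17
  Job 4: processing = 10, completes at 27
  Job 5: processing = 14, completes at 41
  Job 6: processing = 17, completes at 58
  Job 7: processing = 19, completes at 77
Sum of completion times = 229
Average completion time = 229/7 = 32.7143

32.7143


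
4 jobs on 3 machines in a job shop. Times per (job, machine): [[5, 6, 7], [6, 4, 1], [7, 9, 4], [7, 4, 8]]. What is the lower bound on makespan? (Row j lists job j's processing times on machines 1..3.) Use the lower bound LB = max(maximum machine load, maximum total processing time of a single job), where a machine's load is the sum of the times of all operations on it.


Machine loads:
  Machine 1: 5 + 6 + 7 + 7 = 25
  Machine 2: 6 + 4 + 9 + 4 = 23
  Machine 3: 7 + 1 + 4 + 8 = 20
Max machine load = 25
Job totals:
  Job 1: 18
  Job 2: 11
  Job 3: 20
  Job 4: 19
Max job total = 20
Lower bound = max(25, 20) = 25

25


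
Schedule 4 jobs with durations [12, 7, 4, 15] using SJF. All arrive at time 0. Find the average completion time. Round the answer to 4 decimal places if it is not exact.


SJF order (ascending): [4, 7, 12, 15]
Completion times:
  Job 1: burst=4, C=4
  Job 2: burst=7, C=11
  Job 3: burst=12, C=23
  Job 4: burst=15, C=38
Average completion = 76/4 = 19.0

19.0


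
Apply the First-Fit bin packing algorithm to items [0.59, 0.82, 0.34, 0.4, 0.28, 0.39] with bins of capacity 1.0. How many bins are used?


Place items sequentially using First-Fit:
  Item 0.59 -> new Bin 1
  Item 0.82 -> new Bin 2
  Item 0.34 -> Bin 1 (now 0.93)
  Item 0.4 -> new Bin 3
  Item 0.28 -> Bin 3 (now 0.68)
  Item 0.39 -> new Bin 4
Total bins used = 4

4


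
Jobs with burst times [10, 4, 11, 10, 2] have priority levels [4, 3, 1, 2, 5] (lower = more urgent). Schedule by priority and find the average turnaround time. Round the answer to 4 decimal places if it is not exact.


Sort by priority (ascending = highest first):
Order: [(1, 11), (2, 10), (3, 4), (4, 10), (5, 2)]
Completion times:
  Priority 1, burst=11, C=11
  Priority 2, burst=10, C=21
  Priority 3, burst=4, C=25
  Priority 4, burst=10, C=35
  Priority 5, burst=2, C=37
Average turnaround = 129/5 = 25.8

25.8


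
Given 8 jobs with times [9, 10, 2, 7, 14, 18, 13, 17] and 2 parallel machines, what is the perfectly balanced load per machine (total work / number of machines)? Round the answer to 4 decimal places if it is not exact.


Total processing time = 9 + 10 + 2 + 7 + 14 + 18 + 13 + 17 = 90
Number of machines = 2
Ideal balanced load = 90 / 2 = 45.0

45.0


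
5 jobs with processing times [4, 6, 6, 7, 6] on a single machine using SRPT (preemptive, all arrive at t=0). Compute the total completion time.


Since all jobs arrive at t=0, SRPT equals SPT ordering.
SPT order: [4, 6, 6, 6, 7]
Completion times:
  Job 1: p=4, C=4
  Job 2: p=6, C=10
  Job 3: p=6, C=16
  Job 4: p=6, C=22
  Job 5: p=7, C=29
Total completion time = 4 + 10 + 16 + 22 + 29 = 81

81


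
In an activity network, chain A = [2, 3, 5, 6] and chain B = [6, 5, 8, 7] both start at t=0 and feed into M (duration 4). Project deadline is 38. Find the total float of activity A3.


Forward pass: ES(A3) = sum of predecessors on chain A = 5
EF = ES + duration = 5 + 5 = 10
Backward pass: LF(M) = deadline = 38; LS(M) = 38 - 4 = 34
LF(A3) = LS(M) - sum(successors on chain A) = 34 - 6 = 28
LS = LF - duration = 28 - 5 = 23
Total float = LS - ES = 23 - 5 = 18

18


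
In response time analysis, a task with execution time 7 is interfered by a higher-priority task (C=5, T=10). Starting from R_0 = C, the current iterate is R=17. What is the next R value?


R_next = C + ceil(R_prev / T_hp) * C_hp
ceil(17 / 10) = ceil(1.7) = 2
Interference = 2 * 5 = 10
R_next = 7 + 10 = 17
R_next = R_prev, so the iteration has converged (response time = 17).

17


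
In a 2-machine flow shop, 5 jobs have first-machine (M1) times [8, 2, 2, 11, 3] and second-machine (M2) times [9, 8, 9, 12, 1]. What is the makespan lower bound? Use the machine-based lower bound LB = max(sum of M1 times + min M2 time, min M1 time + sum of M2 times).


LB1 = sum(M1 times) + min(M2 times) = 26 + 1 = 27
LB2 = min(M1 times) + sum(M2 times) = 2 + 39 = 41
Lower bound = max(LB1, LB2) = max(27, 41) = 41

41


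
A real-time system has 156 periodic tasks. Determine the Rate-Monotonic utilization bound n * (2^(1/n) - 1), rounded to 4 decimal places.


Compute 2^(1/156) = 1.0044531370
Subtract 1: 1.0044531370 - 1 = 0.0044531370
Multiply by n: 156 * 0.0044531370 = 0.6946893720
Round to 4 dp: 0.6947

0.6947


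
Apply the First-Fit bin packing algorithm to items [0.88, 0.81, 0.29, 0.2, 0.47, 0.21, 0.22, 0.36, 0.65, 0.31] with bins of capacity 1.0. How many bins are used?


Place items sequentially using First-Fit:
  Item 0.88 -> new Bin 1
  Item 0.81 -> new Bin 2
  Item 0.29 -> new Bin 3
  Item 0.2 -> Bin 3 (now 0.49)
  Item 0.47 -> Bin 3 (now 0.96)
  Item 0.21 -> new Bin 4
  Item 0.22 -> Bin 4 (now 0.43)
  Item 0.36 -> Bin 4 (now 0.79)
  Item 0.65 -> new Bin 5
  Item 0.31 -> Bin 5 (now 0.96)
Total bins used = 5

5


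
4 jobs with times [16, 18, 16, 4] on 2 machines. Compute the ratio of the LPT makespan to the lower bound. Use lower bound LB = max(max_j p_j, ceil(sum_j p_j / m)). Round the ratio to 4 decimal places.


LPT order: [18, 16, 16, 4]
Machine loads after assignment: [22, 32]
LPT makespan = 32
Lower bound = max(max_job, ceil(total/2)) = max(18, 27) = 27
Ratio = 32 / 27 = 1.1852

1.1852


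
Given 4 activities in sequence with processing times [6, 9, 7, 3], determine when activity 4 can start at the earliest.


Activity 4 starts after activities 1 through 3 complete.
Predecessor durations: [6, 9, 7]
ES = 6 + 9 + 7 = 22

22


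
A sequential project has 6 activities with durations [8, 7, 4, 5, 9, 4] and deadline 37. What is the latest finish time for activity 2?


LF(activity 2) = deadline - sum of successor durations
Successors: activities 3 through 6 with durations [4, 5, 9, 4]
Sum of successor durations = 22
LF = 37 - 22 = 15

15


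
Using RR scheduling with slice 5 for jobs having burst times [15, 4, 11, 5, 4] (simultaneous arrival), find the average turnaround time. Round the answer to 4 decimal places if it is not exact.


Time quantum = 5
Execution trace:
  J1 runs 5 units, time = 5
  J2 runs 4 units, time = 9
  J3 runs 5 units, time = 14
  J4 runs 5 units, time = 19
  J5 runs 4 units, time = 23
  J1 runs 5 units, time = 28
  J3 runs 5 units, time = 33
  J1 runs 5 units, time = 38
  J3 runs 1 units, time = 39
Finish times: [38, 9, 39, 19, 23]
Average turnaround = 128/5 = 25.6

25.6


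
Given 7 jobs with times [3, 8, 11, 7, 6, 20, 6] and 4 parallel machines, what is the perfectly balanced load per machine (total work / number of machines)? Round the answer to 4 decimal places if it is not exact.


Total processing time = 3 + 8 + 11 + 7 + 6 + 20 + 6 = 61
Number of machines = 4
Ideal balanced load = 61 / 4 = 15.25

15.25


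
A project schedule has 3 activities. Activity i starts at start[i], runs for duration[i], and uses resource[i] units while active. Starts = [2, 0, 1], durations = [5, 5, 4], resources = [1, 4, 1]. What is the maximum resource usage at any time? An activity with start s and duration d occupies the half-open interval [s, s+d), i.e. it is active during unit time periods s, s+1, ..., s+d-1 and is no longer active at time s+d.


Each activity i is active on [start_i, start_i + duration_i).
Compute total resource usage per time slot:
  t=0: active resources = [4], total = 4
  t=1: active resources = [4, 1], total = 5
  t=2: active resources = [1, 4, 1], total = 6
  t=3: active resources = [1, 4, 1], total = 6
  t=4: active resources = [1, 4, 1], total = 6
  t=5: active resources = [1], total = 1
  t=6: active resources = [1], total = 1
Peak resource demand = 6

6


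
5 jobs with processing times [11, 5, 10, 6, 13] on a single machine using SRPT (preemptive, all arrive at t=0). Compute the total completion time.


Since all jobs arrive at t=0, SRPT equals SPT ordering.
SPT order: [5, 6, 10, 11, 13]
Completion times:
  Job 1: p=5, C=5
  Job 2: p=6, C=11
  Job 3: p=10, C=21
  Job 4: p=11, C=32
  Job 5: p=13, C=45
Total completion time = 5 + 11 + 21 + 32 + 45 = 114

114


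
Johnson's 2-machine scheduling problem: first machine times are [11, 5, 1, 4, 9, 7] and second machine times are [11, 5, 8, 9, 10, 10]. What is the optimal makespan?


Apply Johnson's rule:
  Group 1 (a <= b): [(3, 1, 8), (4, 4, 9), (2, 5, 5), (6, 7, 10), (5, 9, 10), (1, 11, 11)]
  Group 2 (a > b): []
Optimal job order: [3, 4, 2, 6, 5, 1]
Schedule:
  Job 3: M1 done at 1, M2 done at 9
  Job 4: M1 done at 5, M2 done at 18
  Job 2: M1 done at 10, M2 done at 23
  Job 6: M1 done at 17, M2 done at 33
  Job 5: M1 done at 26, M2 done at 43
  Job 1: M1 done at 37, M2 done at 54
Makespan = 54

54


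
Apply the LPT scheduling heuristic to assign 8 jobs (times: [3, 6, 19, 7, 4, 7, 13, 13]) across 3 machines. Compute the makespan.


Sort jobs in decreasing order (LPT): [19, 13, 13, 7, 7, 6, 4, 3]
Assign each job to the least loaded machine:
  Machine 1: jobs [19, 6], load = 25
  Machine 2: jobs [13, 7, 4], load = 24
  Machine 3: jobs [13, 7, 3], load = 23
Makespan = max load = 25

25


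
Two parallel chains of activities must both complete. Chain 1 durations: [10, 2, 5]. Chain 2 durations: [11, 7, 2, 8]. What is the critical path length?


Path A total = 10 + 2 + 5 = 17
Path B total = 11 + 7 + 2 + 8 = 28
Critical path = longest path = max(17, 28) = 28

28


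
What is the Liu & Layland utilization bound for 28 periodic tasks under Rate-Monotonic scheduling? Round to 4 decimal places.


Compute 2^(1/28) = 1.0250642120
Subtract 1: 1.0250642120 - 1 = 0.0250642120
Multiply by n: 28 * 0.0250642120 = 0.7017979360
Round to 4 dp: 0.7018

0.7018


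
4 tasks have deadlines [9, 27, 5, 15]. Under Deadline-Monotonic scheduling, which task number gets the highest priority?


Sort tasks by relative deadline (ascending):
  Task 3: deadline = 5
  Task 1: deadline = 9
  Task 4: deadline = 15
  Task 2: deadline = 27
Priority order (highest first): [3, 1, 4, 2]
Highest priority task = 3

3


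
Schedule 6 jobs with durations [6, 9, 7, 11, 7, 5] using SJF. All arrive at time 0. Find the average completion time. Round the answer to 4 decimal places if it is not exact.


SJF order (ascending): [5, 6, 7, 7, 9, 11]
Completion times:
  Job 1: burst=5, C=5
  Job 2: burst=6, C=11
  Job 3: burst=7, C=18
  Job 4: burst=7, C=25
  Job 5: burst=9, C=34
  Job 6: burst=11, C=45
Average completion = 138/6 = 23.0

23.0


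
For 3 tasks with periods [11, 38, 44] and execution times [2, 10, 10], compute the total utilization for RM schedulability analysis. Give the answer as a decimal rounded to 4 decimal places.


Compute individual utilizations (exact fractions):
  Task 1: C/T = 2/11 (approx. 0.1818)
  Task 2: C/T = 10/38 = 5/19 (approx. 0.2632)
  Task 3: C/T = 10/44 = 5/22 (approx. 0.2273)
Total utilization U = 2/11 + 5/19 + 5/22 = 281/418
Rounded to 4 decimal places: U = 0.6722
RM (Liu & Layland) bound for 3 tasks = 0.779763; compare with U = 281/418 (approx. 0.672249)
U <= bound, so schedulable by RM sufficient condition.

0.6722


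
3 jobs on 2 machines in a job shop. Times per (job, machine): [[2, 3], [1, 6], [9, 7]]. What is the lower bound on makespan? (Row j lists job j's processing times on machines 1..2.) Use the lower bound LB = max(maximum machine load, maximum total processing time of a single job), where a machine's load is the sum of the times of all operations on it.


Machine loads:
  Machine 1: 2 + 1 + 9 = 12
  Machine 2: 3 + 6 + 7 = 16
Max machine load = 16
Job totals:
  Job 1: 5
  Job 2: 7
  Job 3: 16
Max job total = 16
Lower bound = max(16, 16) = 16

16


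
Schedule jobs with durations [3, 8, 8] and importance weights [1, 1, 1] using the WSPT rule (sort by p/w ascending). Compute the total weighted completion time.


Compute p/w ratios and sort ascending (WSPT): [(3, 1), (8, 1), (8, 1)]
Compute weighted completion times:
  Job (p=3,w=1): C=3, w*C=1*3=3
  Job (p=8,w=1): C=11, w*C=1*11=11
  Job (p=8,w=1): C=19, w*C=1*19=19
Total weighted completion time = 33

33


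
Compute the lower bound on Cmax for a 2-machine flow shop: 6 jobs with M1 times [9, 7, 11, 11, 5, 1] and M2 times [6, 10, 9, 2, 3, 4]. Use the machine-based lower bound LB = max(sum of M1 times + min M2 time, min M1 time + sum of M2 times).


LB1 = sum(M1 times) + min(M2 times) = 44 + 2 = 46
LB2 = min(M1 times) + sum(M2 times) = 1 + 34 = 35
Lower bound = max(LB1, LB2) = max(46, 35) = 46

46


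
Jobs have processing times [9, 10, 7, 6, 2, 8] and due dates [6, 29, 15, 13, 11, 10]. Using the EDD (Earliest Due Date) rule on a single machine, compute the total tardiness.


Sort by due date (EDD order): [(9, 6), (8, 10), (2, 11), (6, 13), (7, 15), (10, 29)]
Compute completion times and tardiness:
  Job 1: p=9, d=6, C=9, tardiness=max(0,9-6)=3
  Job 2: p=8, d=10, C=17, tardiness=max(0,17-10)=7
  Job 3: p=2, d=11, C=19, tardiness=max(0,19-11)=8
  Job 4: p=6, d=13, C=25, tardiness=max(0,25-13)=12
  Job 5: p=7, d=15, C=32, tardiness=max(0,32-15)=17
  Job 6: p=10, d=29, C=42, tardiness=max(0,42-29)=13
Total tardiness = 60

60


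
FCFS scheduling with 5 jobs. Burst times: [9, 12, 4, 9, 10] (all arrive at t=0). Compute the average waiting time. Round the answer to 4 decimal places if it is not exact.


FCFS order (as given): [9, 12, 4, 9, 10]
Waiting times:
  Job 1: wait = 0
  Job 2: wait = 9
  Job 3: wait = 21
  Job 4: wait = 25
  Job 5: wait = 34
Sum of waiting times = 89
Average waiting time = 89/5 = 17.8

17.8


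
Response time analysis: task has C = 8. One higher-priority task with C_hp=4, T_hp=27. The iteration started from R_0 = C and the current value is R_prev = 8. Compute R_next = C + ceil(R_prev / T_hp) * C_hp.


R_next = C + ceil(R_prev / T_hp) * C_hp
ceil(8 / 27) = ceil(0.2963) = 1
Interference = 1 * 4 = 4
R_next = 8 + 4 = 12

12


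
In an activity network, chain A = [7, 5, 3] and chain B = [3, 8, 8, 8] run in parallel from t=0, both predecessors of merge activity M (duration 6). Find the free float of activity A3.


ES(A3) = sum of predecessors on chain A = 12
EF(A3) = ES + duration = 12 + 3 = 15
Successor of A3 is M. ES(M) = max(sum(A), sum(B)) = max(15, 27) = 27
Free float = ES(successor) - EF(current) = 27 - 15 = 12

12


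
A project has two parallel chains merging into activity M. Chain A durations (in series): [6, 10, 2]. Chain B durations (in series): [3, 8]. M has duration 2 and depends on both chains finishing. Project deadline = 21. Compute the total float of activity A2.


Forward pass: ES(A2) = sum of predecessors on chain A = 6
EF = ES + duration = 6 + 10 = 16
Backward pass: LF(M) = deadline = 21; LS(M) = 21 - 2 = 19
LF(A2) = LS(M) - sum(successors on chain A) = 19 - 2 = 17
LS = LF - duration = 17 - 10 = 7
Total float = LS - ES = 7 - 6 = 1

1


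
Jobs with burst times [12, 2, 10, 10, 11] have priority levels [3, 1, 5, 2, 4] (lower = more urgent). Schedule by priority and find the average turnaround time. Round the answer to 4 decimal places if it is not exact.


Sort by priority (ascending = highest first):
Order: [(1, 2), (2, 10), (3, 12), (4, 11), (5, 10)]
Completion times:
  Priority 1, burst=2, C=2
  Priority 2, burst=10, C=12
  Priority 3, burst=12, C=24
  Priority 4, burst=11, C=35
  Priority 5, burst=10, C=45
Average turnaround = 118/5 = 23.6

23.6


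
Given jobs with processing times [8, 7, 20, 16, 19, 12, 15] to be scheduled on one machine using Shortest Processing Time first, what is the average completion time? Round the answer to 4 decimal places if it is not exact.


Sort jobs by processing time (SPT order): [7, 8, 12, 15, 16, 19, 20]
Compute completion times sequentially:
  Job 1: processing = 7, completes at 7
  Job 2: processing = 8, completes at 15
  Job 3: processing = 12, completes at 27
  Job 4: processing = 15, completes at 42
  Job 5: processing = 16, completes at 58
  Job 6: processing = 19, completes at 77
  Job 7: processing = 20, completes at 97
Sum of completion times = 323
Average completion time = 323/7 = 46.1429

46.1429
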